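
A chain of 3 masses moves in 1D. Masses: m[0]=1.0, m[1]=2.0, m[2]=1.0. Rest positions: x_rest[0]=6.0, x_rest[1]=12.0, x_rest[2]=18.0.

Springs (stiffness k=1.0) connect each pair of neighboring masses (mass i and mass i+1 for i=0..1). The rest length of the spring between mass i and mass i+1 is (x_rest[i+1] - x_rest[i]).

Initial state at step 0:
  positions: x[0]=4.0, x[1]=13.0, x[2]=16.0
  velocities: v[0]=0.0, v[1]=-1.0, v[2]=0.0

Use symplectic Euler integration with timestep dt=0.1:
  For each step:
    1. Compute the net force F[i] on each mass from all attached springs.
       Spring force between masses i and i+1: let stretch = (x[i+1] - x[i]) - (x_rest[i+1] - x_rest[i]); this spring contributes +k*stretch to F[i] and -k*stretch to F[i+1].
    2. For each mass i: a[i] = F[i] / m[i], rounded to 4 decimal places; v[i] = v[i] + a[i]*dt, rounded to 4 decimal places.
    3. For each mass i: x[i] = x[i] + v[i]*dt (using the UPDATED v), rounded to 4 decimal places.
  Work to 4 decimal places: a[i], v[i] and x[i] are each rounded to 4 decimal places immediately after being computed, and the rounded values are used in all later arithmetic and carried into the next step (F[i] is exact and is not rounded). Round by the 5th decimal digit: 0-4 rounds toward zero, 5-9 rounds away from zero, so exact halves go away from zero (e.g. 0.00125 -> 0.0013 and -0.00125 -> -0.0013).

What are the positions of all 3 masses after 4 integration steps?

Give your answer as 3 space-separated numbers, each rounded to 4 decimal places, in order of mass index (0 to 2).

Answer: 4.2812 12.3188 16.2812

Derivation:
Step 0: x=[4.0000 13.0000 16.0000] v=[0.0000 -1.0000 0.0000]
Step 1: x=[4.0300 12.8700 16.0300] v=[0.3000 -1.3000 0.3000]
Step 2: x=[4.0884 12.7116 16.0884] v=[0.5840 -1.5840 0.5840]
Step 3: x=[4.1730 12.5270 16.1730] v=[0.8463 -1.8463 0.8463]
Step 4: x=[4.2812 12.3188 16.2812] v=[1.0817 -2.0817 1.0817]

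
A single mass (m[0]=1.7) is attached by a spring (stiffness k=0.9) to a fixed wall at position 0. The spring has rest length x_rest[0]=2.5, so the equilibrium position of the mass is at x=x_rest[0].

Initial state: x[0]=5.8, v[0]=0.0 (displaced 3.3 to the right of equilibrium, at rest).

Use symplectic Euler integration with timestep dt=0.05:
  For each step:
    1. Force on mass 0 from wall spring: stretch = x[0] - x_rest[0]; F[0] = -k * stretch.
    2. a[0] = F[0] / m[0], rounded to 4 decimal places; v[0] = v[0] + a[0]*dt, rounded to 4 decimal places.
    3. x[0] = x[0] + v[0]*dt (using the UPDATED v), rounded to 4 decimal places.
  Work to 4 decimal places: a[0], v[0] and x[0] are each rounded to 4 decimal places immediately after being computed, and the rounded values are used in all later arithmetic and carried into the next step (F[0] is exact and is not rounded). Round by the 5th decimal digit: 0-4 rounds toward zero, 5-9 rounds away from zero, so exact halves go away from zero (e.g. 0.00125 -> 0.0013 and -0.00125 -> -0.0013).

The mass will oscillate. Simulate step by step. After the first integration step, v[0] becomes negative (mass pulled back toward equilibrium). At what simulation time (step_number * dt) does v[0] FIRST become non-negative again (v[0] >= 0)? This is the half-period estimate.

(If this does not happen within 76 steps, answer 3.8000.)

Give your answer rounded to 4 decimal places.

Step 0: x=[5.8000] v=[0.0000]
Step 1: x=[5.7956] v=[-0.0874]
Step 2: x=[5.7869] v=[-0.1746]
Step 3: x=[5.7738] v=[-0.2616]
Step 4: x=[5.7564] v=[-0.3483]
Step 5: x=[5.7347] v=[-0.4345]
Step 6: x=[5.7087] v=[-0.5201]
Step 7: x=[5.6785] v=[-0.6050]
Step 8: x=[5.6440] v=[-0.6891]
Step 9: x=[5.6054] v=[-0.7723]
Step 10: x=[5.5627] v=[-0.8545]
Step 11: x=[5.5159] v=[-0.9356]
Step 12: x=[5.4651] v=[-1.0154]
Step 13: x=[5.4104] v=[-1.0939]
Step 14: x=[5.3519] v=[-1.1709]
Step 15: x=[5.2896] v=[-1.2464]
Step 16: x=[5.2236] v=[-1.3202]
Step 17: x=[5.1540] v=[-1.3923]
Step 18: x=[5.0809] v=[-1.4626]
Step 19: x=[5.0044] v=[-1.5309]
Step 20: x=[4.9245] v=[-1.5972]
Step 21: x=[4.8414] v=[-1.6614]
Step 22: x=[4.7552] v=[-1.7234]
Step 23: x=[4.6660] v=[-1.7831]
Step 24: x=[4.5740] v=[-1.8404]
Step 25: x=[4.4792] v=[-1.8953]
Step 26: x=[4.3818] v=[-1.9477]
Step 27: x=[4.2819] v=[-1.9975]
Step 28: x=[4.1797] v=[-2.0447]
Step 29: x=[4.0752] v=[-2.0892]
Step 30: x=[3.9687] v=[-2.1309]
Step 31: x=[3.8602] v=[-2.1698]
Step 32: x=[3.7499] v=[-2.2058]
Step 33: x=[3.6380] v=[-2.2389]
Step 34: x=[3.5246] v=[-2.2690]
Step 35: x=[3.4098] v=[-2.2961]
Step 36: x=[3.2938] v=[-2.3202]
Step 37: x=[3.1767] v=[-2.3412]
Step 38: x=[3.0587] v=[-2.3591]
Step 39: x=[2.9400] v=[-2.3739]
Step 40: x=[2.8207] v=[-2.3855]
Step 41: x=[2.7010] v=[-2.3940]
Step 42: x=[2.5810] v=[-2.3993]
Step 43: x=[2.4609] v=[-2.4014]
Step 44: x=[2.3409] v=[-2.4004]
Step 45: x=[2.2211] v=[-2.3962]
Step 46: x=[2.1017] v=[-2.3888]
Step 47: x=[1.9828] v=[-2.3783]
Step 48: x=[1.8646] v=[-2.3646]
Step 49: x=[1.7472] v=[-2.3478]
Step 50: x=[1.6308] v=[-2.3279]
Step 51: x=[1.5156] v=[-2.3049]
Step 52: x=[1.4017] v=[-2.2788]
Step 53: x=[1.2892] v=[-2.2497]
Step 54: x=[1.1783] v=[-2.2177]
Step 55: x=[1.0692] v=[-2.1827]
Step 56: x=[0.9620] v=[-2.1448]
Step 57: x=[0.8568] v=[-2.1041]
Step 58: x=[0.7538] v=[-2.0606]
Step 59: x=[0.6531] v=[-2.0144]
Step 60: x=[0.5548] v=[-1.9655]
Step 61: x=[0.4591] v=[-1.9140]
Step 62: x=[0.3661] v=[-1.8600]
Step 63: x=[0.2759] v=[-1.8035]
Step 64: x=[0.1887] v=[-1.7446]
Step 65: x=[0.1045] v=[-1.6834]
Step 66: x=[0.0235] v=[-1.6200]
Step 67: x=[-0.0542] v=[-1.5544]
Step 68: x=[-0.1285] v=[-1.4868]
Step 69: x=[-0.1994] v=[-1.4172]
Step 70: x=[-0.2667] v=[-1.3457]
Step 71: x=[-0.3303] v=[-1.2725]
Step 72: x=[-0.3902] v=[-1.1976]
Step 73: x=[-0.4463] v=[-1.1211]
Step 74: x=[-0.4985] v=[-1.0431]
Step 75: x=[-0.5467] v=[-0.9637]
Step 76: x=[-0.5909] v=[-0.8831]
v[0] did not become non-negative within 76 steps; using fallback time=3.8000

Answer: 3.8000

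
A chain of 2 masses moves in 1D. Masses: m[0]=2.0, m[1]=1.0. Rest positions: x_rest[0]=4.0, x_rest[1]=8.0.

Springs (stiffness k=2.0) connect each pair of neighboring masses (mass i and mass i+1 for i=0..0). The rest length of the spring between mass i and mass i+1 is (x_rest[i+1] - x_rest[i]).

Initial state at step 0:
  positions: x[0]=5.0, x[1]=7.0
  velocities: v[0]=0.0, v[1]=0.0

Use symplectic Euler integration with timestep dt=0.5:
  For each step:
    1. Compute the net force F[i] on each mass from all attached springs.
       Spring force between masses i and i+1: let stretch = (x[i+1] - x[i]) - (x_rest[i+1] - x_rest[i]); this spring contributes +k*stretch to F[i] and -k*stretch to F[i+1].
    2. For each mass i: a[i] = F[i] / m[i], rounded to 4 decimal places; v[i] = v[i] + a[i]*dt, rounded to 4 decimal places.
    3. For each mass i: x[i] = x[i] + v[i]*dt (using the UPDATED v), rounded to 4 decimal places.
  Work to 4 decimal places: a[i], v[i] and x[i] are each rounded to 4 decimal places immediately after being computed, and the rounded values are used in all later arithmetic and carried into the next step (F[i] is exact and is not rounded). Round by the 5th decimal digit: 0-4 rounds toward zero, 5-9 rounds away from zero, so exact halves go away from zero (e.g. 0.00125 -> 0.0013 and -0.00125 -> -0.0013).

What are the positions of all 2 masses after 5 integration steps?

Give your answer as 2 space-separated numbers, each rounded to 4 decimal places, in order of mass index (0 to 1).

Answer: 4.4904 8.0197

Derivation:
Step 0: x=[5.0000 7.0000] v=[0.0000 0.0000]
Step 1: x=[4.5000 8.0000] v=[-1.0000 2.0000]
Step 2: x=[3.8750 9.2500] v=[-1.2500 2.5000]
Step 3: x=[3.5938 9.8125] v=[-0.5625 1.1250]
Step 4: x=[3.8673 9.2657] v=[0.5469 -1.0937]
Step 5: x=[4.4904 8.0197] v=[1.2461 -2.4921]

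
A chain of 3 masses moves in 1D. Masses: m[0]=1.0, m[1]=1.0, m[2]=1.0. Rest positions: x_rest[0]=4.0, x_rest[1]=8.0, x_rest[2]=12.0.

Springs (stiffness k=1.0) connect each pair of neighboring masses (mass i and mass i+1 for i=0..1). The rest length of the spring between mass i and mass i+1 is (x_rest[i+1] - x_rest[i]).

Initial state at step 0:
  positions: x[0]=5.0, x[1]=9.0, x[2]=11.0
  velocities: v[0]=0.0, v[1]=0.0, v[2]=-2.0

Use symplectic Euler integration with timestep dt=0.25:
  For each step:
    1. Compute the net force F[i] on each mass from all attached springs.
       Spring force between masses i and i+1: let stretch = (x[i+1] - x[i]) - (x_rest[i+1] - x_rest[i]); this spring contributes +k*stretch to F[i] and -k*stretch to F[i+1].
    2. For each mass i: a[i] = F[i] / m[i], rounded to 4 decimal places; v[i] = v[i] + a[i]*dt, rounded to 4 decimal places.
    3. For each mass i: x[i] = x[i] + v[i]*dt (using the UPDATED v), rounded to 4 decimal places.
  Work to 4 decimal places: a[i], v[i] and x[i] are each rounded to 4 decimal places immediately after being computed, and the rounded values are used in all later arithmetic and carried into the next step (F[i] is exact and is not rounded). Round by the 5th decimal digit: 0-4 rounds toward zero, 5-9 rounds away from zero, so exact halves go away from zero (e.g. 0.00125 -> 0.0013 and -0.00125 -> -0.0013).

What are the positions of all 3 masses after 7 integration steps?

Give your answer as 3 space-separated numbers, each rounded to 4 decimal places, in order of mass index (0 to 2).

Step 0: x=[5.0000 9.0000 11.0000] v=[0.0000 0.0000 -2.0000]
Step 1: x=[5.0000 8.8750 10.6250] v=[0.0000 -0.5000 -1.5000]
Step 2: x=[4.9922 8.6172 10.3906] v=[-0.0313 -1.0313 -0.9375]
Step 3: x=[4.9609 8.2437 10.2954] v=[-0.1251 -1.4942 -0.3809]
Step 4: x=[4.8848 7.7932 10.3220] v=[-0.3044 -1.8020 0.1062]
Step 5: x=[4.7405 7.3190 10.4405] v=[-0.5773 -1.8969 0.4740]
Step 6: x=[4.5073 6.8787 10.6139] v=[-0.9327 -1.7612 0.6936]
Step 7: x=[4.1723 6.5236 10.8039] v=[-1.3399 -1.4203 0.7598]

Answer: 4.1723 6.5236 10.8039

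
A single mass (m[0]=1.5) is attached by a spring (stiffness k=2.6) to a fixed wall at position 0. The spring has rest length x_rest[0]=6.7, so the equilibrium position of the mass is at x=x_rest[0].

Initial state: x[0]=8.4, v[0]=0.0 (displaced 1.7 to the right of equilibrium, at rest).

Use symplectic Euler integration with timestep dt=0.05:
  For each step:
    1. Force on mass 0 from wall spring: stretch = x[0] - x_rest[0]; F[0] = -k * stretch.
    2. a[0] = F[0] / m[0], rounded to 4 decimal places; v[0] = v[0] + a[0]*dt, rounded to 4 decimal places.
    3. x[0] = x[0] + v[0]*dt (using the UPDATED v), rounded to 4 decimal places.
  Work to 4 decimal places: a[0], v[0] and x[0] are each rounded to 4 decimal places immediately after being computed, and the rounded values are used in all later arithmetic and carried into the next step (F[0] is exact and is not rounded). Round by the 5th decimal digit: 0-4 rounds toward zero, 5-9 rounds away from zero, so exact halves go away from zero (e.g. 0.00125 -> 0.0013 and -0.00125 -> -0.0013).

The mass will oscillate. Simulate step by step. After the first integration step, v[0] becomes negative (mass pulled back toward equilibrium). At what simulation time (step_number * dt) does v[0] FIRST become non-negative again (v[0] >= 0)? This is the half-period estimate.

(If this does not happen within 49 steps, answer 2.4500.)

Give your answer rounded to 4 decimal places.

Answer: 2.4000

Derivation:
Step 0: x=[8.4000] v=[0.0000]
Step 1: x=[8.3926] v=[-0.1473]
Step 2: x=[8.3779] v=[-0.2940]
Step 3: x=[8.3559] v=[-0.4394]
Step 4: x=[8.3268] v=[-0.5829]
Step 5: x=[8.2906] v=[-0.7239]
Step 6: x=[8.2475] v=[-0.8618]
Step 7: x=[8.1977] v=[-0.9959]
Step 8: x=[8.1414] v=[-1.1257]
Step 9: x=[8.0789] v=[-1.2506]
Step 10: x=[8.0104] v=[-1.3701]
Step 11: x=[7.9362] v=[-1.4837]
Step 12: x=[7.8567] v=[-1.5908]
Step 13: x=[7.7722] v=[-1.6910]
Step 14: x=[7.6830] v=[-1.7839]
Step 15: x=[7.5895] v=[-1.8691]
Step 16: x=[7.4922] v=[-1.9462]
Step 17: x=[7.3915] v=[-2.0149]
Step 18: x=[7.2878] v=[-2.0748]
Step 19: x=[7.1815] v=[-2.1257]
Step 20: x=[7.0731] v=[-2.1674]
Step 21: x=[6.9631] v=[-2.1997]
Step 22: x=[6.8520] v=[-2.2225]
Step 23: x=[6.7402] v=[-2.2357]
Step 24: x=[6.6282] v=[-2.2392]
Step 25: x=[6.5166] v=[-2.2330]
Step 26: x=[6.4057] v=[-2.2171]
Step 27: x=[6.2961] v=[-2.1916]
Step 28: x=[6.1883] v=[-2.1566]
Step 29: x=[6.0827] v=[-2.1123]
Step 30: x=[5.9798] v=[-2.0588]
Step 31: x=[5.8800] v=[-1.9964]
Step 32: x=[5.7837] v=[-1.9253]
Step 33: x=[5.6914] v=[-1.8459]
Step 34: x=[5.6035] v=[-1.7585]
Step 35: x=[5.5203] v=[-1.6635]
Step 36: x=[5.4422] v=[-1.5613]
Step 37: x=[5.3696] v=[-1.4523]
Step 38: x=[5.3028] v=[-1.3370]
Step 39: x=[5.2420] v=[-1.2159]
Step 40: x=[5.1875] v=[-1.0895]
Step 41: x=[5.1396] v=[-0.9584]
Step 42: x=[5.0984] v=[-0.8232]
Step 43: x=[5.0642] v=[-0.6844]
Step 44: x=[5.0371] v=[-0.5426]
Step 45: x=[5.0172] v=[-0.3985]
Step 46: x=[5.0046] v=[-0.2527]
Step 47: x=[4.9993] v=[-0.1058]
Step 48: x=[5.0014] v=[0.0416]
First v>=0 after going negative at step 48, time=2.4000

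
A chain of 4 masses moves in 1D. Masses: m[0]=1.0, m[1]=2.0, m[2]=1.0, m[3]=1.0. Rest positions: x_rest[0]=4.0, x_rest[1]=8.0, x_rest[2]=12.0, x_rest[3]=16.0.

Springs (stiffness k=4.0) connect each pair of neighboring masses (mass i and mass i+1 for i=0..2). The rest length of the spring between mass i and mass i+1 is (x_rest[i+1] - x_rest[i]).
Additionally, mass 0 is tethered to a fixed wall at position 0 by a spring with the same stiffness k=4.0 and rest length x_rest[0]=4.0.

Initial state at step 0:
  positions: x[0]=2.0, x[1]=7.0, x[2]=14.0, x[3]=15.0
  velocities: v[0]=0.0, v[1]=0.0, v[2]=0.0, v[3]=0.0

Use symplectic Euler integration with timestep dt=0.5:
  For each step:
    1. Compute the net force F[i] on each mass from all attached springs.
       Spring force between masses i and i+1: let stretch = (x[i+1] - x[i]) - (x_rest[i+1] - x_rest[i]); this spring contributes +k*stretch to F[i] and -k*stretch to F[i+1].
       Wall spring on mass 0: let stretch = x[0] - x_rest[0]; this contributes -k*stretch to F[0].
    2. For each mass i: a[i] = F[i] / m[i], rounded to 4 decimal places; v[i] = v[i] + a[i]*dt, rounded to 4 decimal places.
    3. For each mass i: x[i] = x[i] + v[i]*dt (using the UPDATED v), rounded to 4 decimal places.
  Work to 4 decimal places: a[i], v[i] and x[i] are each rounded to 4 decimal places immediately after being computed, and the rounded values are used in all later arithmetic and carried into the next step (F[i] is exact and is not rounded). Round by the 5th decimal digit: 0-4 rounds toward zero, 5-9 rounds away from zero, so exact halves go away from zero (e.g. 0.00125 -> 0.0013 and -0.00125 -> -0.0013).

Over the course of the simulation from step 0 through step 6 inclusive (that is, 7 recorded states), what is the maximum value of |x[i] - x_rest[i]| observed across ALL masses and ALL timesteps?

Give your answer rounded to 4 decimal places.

Answer: 4.0000

Derivation:
Step 0: x=[2.0000 7.0000 14.0000 15.0000] v=[0.0000 0.0000 0.0000 0.0000]
Step 1: x=[5.0000 8.0000 8.0000 18.0000] v=[6.0000 2.0000 -12.0000 6.0000]
Step 2: x=[6.0000 7.5000 12.0000 15.0000] v=[2.0000 -1.0000 8.0000 -6.0000]
Step 3: x=[2.5000 8.5000 14.5000 13.0000] v=[-7.0000 2.0000 5.0000 -4.0000]
Step 4: x=[2.5000 9.5000 9.5000 16.5000] v=[0.0000 2.0000 -10.0000 7.0000]
Step 5: x=[7.0000 7.0000 11.5000 17.0000] v=[9.0000 -5.0000 4.0000 1.0000]
Step 6: x=[4.5000 6.7500 14.5000 16.0000] v=[-5.0000 -0.5000 6.0000 -2.0000]
Max displacement = 4.0000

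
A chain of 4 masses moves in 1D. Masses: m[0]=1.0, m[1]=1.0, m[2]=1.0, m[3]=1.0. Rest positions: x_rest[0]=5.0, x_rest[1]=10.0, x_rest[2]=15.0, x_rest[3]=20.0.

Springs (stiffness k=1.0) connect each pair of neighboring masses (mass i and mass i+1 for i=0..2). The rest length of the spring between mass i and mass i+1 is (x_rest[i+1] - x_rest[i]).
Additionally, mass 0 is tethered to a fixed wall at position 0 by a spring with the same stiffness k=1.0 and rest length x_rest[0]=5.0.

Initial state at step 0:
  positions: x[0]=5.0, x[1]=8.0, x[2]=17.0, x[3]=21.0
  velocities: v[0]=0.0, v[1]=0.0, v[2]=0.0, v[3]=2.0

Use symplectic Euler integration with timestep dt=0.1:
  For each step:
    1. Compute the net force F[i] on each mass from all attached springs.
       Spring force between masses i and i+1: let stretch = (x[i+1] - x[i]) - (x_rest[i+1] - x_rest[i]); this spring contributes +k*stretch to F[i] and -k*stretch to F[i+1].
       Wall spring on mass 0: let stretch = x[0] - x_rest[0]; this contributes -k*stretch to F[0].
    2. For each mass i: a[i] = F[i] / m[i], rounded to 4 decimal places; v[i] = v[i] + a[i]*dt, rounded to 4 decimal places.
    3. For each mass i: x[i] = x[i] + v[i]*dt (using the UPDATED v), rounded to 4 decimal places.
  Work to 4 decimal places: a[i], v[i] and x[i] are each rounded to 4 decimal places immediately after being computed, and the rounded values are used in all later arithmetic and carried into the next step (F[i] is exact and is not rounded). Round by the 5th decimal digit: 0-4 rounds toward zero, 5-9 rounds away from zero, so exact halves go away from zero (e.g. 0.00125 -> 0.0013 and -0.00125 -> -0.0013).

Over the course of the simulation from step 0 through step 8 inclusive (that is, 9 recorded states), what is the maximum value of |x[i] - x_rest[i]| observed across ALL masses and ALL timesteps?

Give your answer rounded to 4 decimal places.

Answer: 2.6860

Derivation:
Step 0: x=[5.0000 8.0000 17.0000 21.0000] v=[0.0000 0.0000 0.0000 2.0000]
Step 1: x=[4.9800 8.0600 16.9500 21.2100] v=[-0.2000 0.6000 -0.5000 2.1000]
Step 2: x=[4.9410 8.1781 16.8537 21.4274] v=[-0.3900 1.1810 -0.9630 2.1740]
Step 3: x=[4.8850 8.3506 16.7164 21.6491] v=[-0.5604 1.7249 -1.3732 2.2166]
Step 4: x=[4.8148 8.5721 16.5448 21.8714] v=[-0.7023 2.2149 -1.7165 2.2233]
Step 5: x=[4.7340 8.8357 16.3467 22.0905] v=[-0.8081 2.6364 -1.9811 2.1906]
Step 6: x=[4.6469 9.1334 16.1309 22.3021] v=[-0.8713 2.9773 -2.1578 2.1162]
Step 7: x=[4.5582 9.4562 15.9069 22.5020] v=[-0.8873 3.2284 -2.2404 1.9991]
Step 8: x=[4.4729 9.7946 15.6843 22.6860] v=[-0.8533 3.3837 -2.2260 1.8396]
Max displacement = 2.6860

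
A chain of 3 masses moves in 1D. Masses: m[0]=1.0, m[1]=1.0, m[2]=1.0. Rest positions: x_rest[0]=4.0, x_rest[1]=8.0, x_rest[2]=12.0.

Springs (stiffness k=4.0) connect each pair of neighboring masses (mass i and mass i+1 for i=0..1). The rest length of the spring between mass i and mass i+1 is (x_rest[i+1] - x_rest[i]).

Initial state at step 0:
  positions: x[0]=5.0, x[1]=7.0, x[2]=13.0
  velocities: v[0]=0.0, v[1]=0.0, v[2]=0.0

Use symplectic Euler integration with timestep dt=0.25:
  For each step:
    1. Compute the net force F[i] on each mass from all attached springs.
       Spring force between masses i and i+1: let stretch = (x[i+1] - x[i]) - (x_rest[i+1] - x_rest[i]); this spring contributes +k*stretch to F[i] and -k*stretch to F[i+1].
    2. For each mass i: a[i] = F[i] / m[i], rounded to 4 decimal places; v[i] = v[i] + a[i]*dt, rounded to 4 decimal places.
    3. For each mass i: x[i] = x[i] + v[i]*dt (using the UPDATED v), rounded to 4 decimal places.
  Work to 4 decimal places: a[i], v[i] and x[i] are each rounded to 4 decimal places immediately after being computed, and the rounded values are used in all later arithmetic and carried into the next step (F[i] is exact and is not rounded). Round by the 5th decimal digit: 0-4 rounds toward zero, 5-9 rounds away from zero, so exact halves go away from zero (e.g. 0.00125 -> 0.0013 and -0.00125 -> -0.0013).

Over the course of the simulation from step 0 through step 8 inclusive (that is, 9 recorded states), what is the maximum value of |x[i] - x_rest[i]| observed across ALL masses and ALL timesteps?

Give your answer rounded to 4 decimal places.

Answer: 1.8125

Derivation:
Step 0: x=[5.0000 7.0000 13.0000] v=[0.0000 0.0000 0.0000]
Step 1: x=[4.5000 8.0000 12.5000] v=[-2.0000 4.0000 -2.0000]
Step 2: x=[3.8750 9.2500 11.8750] v=[-2.5000 5.0000 -2.5000]
Step 3: x=[3.5938 9.8125 11.5938] v=[-1.1250 2.2500 -1.1250]
Step 4: x=[3.8672 9.2657 11.8672] v=[1.0937 -2.1874 1.0937]
Step 5: x=[4.4903 8.0196 12.4903] v=[2.4922 -4.9844 2.4922]
Step 6: x=[4.9957 7.0089 12.9957] v=[2.0215 -4.0430 2.0215]
Step 7: x=[5.0044 6.9916 13.0044] v=[0.0347 -0.0694 0.0347]
Step 8: x=[4.5099 7.9807 12.5099] v=[-1.9781 3.9562 -1.9781]
Max displacement = 1.8125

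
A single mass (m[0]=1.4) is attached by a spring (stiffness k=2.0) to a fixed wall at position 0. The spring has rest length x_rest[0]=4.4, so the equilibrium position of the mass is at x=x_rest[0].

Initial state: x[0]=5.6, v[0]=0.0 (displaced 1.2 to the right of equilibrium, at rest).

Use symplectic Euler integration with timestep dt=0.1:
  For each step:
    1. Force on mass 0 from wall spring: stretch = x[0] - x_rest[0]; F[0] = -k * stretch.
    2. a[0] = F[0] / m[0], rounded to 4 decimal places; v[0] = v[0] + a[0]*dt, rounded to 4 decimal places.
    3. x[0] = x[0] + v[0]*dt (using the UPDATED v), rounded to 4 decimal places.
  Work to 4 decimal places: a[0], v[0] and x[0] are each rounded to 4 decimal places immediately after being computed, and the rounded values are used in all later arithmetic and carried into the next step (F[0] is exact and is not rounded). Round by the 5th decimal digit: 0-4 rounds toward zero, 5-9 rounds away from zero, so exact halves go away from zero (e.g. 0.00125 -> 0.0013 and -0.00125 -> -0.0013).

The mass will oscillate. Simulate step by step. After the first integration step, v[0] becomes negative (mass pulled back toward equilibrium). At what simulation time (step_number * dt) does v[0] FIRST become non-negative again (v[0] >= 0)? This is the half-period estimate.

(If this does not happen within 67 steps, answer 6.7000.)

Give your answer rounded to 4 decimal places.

Step 0: x=[5.6000] v=[0.0000]
Step 1: x=[5.5829] v=[-0.1714]
Step 2: x=[5.5489] v=[-0.3404]
Step 3: x=[5.4985] v=[-0.5045]
Step 4: x=[5.4324] v=[-0.6614]
Step 5: x=[5.3515] v=[-0.8089]
Step 6: x=[5.2570] v=[-0.9448]
Step 7: x=[5.1503] v=[-1.0672]
Step 8: x=[5.0329] v=[-1.1744]
Step 9: x=[4.9064] v=[-1.2648]
Step 10: x=[4.7727] v=[-1.3371]
Step 11: x=[4.6337] v=[-1.3903]
Step 12: x=[4.4913] v=[-1.4237]
Step 13: x=[4.3476] v=[-1.4367]
Step 14: x=[4.2047] v=[-1.4292]
Step 15: x=[4.0646] v=[-1.4013]
Step 16: x=[3.9293] v=[-1.3534]
Step 17: x=[3.8007] v=[-1.2862]
Step 18: x=[3.6806] v=[-1.2006]
Step 19: x=[3.5708] v=[-1.0978]
Step 20: x=[3.4729] v=[-0.9793]
Step 21: x=[3.3882] v=[-0.8469]
Step 22: x=[3.3180] v=[-0.7024]
Step 23: x=[3.2632] v=[-0.5478]
Step 24: x=[3.2247] v=[-0.3854]
Step 25: x=[3.2030] v=[-0.2175]
Step 26: x=[3.1984] v=[-0.0465]
Step 27: x=[3.2109] v=[0.1252]
First v>=0 after going negative at step 27, time=2.7000

Answer: 2.7000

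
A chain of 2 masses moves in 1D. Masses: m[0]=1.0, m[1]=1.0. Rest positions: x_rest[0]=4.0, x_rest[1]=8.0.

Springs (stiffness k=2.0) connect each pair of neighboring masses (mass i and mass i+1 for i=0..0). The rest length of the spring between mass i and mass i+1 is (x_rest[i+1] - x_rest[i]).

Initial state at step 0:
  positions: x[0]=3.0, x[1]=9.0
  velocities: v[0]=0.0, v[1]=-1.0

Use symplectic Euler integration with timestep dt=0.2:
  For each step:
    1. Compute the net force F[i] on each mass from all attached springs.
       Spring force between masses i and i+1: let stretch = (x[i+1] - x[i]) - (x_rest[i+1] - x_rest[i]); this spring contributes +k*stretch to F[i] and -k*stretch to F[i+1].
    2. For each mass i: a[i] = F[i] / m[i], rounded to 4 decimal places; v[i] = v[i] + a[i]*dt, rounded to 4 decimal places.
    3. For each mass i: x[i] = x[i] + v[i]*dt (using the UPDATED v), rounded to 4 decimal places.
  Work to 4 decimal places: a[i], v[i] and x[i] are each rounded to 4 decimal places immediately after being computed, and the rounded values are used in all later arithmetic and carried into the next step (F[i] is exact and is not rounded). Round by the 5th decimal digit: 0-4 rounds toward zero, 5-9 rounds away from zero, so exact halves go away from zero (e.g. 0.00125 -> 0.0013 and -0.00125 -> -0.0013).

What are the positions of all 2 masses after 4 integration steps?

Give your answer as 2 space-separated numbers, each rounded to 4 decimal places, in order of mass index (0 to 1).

Step 0: x=[3.0000 9.0000] v=[0.0000 -1.0000]
Step 1: x=[3.1600 8.6400] v=[0.8000 -1.8000]
Step 2: x=[3.4384 8.1616] v=[1.3920 -2.3920]
Step 3: x=[3.7747 7.6253] v=[1.6813 -2.6813]
Step 4: x=[4.0990 7.1010] v=[1.6215 -2.6215]

Answer: 4.0990 7.1010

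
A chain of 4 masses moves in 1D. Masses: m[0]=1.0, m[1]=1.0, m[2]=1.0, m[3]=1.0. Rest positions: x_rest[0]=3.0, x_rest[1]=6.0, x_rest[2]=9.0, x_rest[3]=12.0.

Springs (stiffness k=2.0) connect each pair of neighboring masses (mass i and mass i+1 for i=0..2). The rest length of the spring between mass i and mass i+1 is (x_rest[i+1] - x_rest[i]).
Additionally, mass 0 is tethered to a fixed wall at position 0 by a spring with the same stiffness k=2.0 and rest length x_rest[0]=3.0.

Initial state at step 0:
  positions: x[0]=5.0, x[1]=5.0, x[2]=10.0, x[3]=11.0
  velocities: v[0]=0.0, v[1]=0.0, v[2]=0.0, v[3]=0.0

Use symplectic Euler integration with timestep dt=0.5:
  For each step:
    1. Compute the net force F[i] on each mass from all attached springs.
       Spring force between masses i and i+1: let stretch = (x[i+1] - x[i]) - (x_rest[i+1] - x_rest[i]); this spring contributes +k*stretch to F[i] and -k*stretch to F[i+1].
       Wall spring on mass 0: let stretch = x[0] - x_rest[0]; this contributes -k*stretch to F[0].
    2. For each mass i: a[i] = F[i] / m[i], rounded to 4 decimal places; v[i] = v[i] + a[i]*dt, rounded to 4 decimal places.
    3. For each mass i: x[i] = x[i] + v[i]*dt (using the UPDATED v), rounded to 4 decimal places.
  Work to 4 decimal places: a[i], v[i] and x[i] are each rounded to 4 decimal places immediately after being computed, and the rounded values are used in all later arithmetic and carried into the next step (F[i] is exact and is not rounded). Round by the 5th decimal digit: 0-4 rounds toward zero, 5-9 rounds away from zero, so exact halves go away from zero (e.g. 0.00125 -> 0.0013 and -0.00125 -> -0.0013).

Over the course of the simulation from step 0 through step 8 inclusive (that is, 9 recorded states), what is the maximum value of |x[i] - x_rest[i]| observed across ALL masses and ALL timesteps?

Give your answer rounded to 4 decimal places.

Answer: 2.7500

Derivation:
Step 0: x=[5.0000 5.0000 10.0000 11.0000] v=[0.0000 0.0000 0.0000 0.0000]
Step 1: x=[2.5000 7.5000 8.0000 12.0000] v=[-5.0000 5.0000 -4.0000 2.0000]
Step 2: x=[1.2500 7.7500 7.7500 12.5000] v=[-2.5000 0.5000 -0.5000 1.0000]
Step 3: x=[2.6250 4.7500 9.8750 12.1250] v=[2.7500 -6.0000 4.2500 -0.7500]
Step 4: x=[3.7500 3.2500 10.5625 12.1250] v=[2.2500 -3.0000 1.3750 0.0000]
Step 5: x=[2.7500 5.6563 8.3750 12.8438] v=[-2.0000 4.8125 -4.3750 1.4375]
Step 6: x=[1.8282 7.9688 7.0626 12.8282] v=[-1.8437 4.6249 -2.6249 -0.0313]
Step 7: x=[3.0626 6.7579 9.0861 11.4298] v=[2.4687 -2.4219 4.0469 -2.7969]
Step 8: x=[4.6133 4.8634 11.1173 10.3595] v=[3.1014 -3.7890 4.0624 -2.1406]
Max displacement = 2.7500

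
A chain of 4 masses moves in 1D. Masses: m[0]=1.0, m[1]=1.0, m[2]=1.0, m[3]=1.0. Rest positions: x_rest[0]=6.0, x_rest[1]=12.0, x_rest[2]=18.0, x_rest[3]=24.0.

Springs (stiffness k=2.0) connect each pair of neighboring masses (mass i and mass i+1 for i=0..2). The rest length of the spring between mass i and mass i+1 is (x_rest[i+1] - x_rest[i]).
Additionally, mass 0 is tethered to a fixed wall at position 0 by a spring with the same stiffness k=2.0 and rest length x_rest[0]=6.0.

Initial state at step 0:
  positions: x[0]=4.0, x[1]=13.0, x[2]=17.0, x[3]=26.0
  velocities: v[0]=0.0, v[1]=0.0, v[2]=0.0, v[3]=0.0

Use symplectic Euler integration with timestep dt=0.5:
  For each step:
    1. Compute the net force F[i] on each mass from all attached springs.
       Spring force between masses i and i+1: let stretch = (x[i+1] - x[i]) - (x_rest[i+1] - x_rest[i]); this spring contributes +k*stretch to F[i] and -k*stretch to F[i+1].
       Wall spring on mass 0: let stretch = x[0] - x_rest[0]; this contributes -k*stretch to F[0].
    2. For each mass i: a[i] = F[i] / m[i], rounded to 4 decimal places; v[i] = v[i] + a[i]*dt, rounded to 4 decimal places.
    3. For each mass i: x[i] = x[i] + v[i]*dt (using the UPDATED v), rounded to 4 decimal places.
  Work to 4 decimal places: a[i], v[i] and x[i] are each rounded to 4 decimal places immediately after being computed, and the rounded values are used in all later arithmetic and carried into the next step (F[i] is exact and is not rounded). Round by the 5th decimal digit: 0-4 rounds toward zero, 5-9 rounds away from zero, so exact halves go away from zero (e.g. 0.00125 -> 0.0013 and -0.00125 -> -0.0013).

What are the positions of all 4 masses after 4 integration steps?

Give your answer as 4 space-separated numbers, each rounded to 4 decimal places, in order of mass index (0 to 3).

Step 0: x=[4.0000 13.0000 17.0000 26.0000] v=[0.0000 0.0000 0.0000 0.0000]
Step 1: x=[6.5000 10.5000 19.5000 24.5000] v=[5.0000 -5.0000 5.0000 -3.0000]
Step 2: x=[7.7500 10.5000 20.0000 23.5000] v=[2.5000 0.0000 1.0000 -2.0000]
Step 3: x=[6.5000 13.8750 17.5000 23.7500] v=[-2.5000 6.7500 -5.0000 0.5000]
Step 4: x=[5.6875 15.3750 16.3125 23.8750] v=[-1.6250 3.0000 -2.3750 0.2500]

Answer: 5.6875 15.3750 16.3125 23.8750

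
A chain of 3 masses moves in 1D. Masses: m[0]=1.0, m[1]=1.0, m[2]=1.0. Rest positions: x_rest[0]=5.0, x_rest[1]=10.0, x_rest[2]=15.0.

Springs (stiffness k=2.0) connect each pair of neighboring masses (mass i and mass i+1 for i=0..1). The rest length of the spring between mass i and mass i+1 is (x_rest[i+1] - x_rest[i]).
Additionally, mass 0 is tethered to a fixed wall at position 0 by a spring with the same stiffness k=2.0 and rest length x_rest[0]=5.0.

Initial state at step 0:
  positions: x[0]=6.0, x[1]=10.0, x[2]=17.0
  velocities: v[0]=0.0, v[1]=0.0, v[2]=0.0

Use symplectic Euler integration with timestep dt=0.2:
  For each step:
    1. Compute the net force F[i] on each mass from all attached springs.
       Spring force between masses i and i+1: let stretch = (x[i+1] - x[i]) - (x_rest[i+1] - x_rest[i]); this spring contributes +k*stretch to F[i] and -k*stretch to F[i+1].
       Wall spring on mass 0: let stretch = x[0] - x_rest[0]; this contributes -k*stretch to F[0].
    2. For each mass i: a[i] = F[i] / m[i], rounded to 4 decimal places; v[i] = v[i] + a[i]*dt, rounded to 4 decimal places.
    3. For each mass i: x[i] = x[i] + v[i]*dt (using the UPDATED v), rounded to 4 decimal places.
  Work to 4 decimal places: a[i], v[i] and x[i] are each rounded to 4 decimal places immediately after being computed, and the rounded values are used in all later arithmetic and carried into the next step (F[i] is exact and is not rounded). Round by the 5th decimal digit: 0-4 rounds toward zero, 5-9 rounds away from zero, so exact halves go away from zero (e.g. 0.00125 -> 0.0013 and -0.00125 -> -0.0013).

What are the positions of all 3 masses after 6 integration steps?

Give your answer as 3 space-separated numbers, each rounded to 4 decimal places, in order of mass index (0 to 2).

Step 0: x=[6.0000 10.0000 17.0000] v=[0.0000 0.0000 0.0000]
Step 1: x=[5.8400 10.2400 16.8400] v=[-0.8000 1.2000 -0.8000]
Step 2: x=[5.5648 10.6560 16.5520] v=[-1.3760 2.0800 -1.4400]
Step 3: x=[5.2517 11.1364 16.1923] v=[-1.5654 2.4019 -1.7984]
Step 4: x=[4.9893 11.5505 15.8281] v=[-1.3122 2.0704 -1.8208]
Step 5: x=[4.8526 11.7819 15.5217] v=[-0.6834 1.1570 -1.5318]
Step 6: x=[4.8821 11.7581 15.3162] v=[0.1473 -0.1188 -1.0277]

Answer: 4.8821 11.7581 15.3162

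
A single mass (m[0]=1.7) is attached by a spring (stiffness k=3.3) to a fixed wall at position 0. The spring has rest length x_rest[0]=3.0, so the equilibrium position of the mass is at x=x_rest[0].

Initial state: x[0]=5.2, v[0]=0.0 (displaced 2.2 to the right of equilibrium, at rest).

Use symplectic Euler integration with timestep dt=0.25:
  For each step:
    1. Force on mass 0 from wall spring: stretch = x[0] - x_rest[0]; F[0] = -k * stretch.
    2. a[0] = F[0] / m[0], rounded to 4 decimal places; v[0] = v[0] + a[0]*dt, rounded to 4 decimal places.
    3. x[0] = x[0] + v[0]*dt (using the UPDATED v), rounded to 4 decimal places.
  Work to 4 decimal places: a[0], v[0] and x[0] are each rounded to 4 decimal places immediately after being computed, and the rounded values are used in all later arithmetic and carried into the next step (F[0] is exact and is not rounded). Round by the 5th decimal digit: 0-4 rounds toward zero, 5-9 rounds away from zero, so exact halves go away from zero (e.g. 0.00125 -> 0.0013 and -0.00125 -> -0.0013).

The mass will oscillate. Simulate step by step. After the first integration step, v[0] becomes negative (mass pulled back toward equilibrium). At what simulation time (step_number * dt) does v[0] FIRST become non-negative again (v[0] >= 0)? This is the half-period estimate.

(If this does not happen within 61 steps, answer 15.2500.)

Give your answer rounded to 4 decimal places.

Answer: 2.2500

Derivation:
Step 0: x=[5.2000] v=[0.0000]
Step 1: x=[4.9331] v=[-1.0677]
Step 2: x=[4.4317] v=[-2.0058]
Step 3: x=[3.7566] v=[-2.7006]
Step 4: x=[2.9897] v=[-3.0678]
Step 5: x=[2.2240] v=[-3.0628]
Step 6: x=[1.5525] v=[-2.6862]
Step 7: x=[1.0566] v=[-1.9837]
Step 8: x=[0.7965] v=[-1.0406]
Step 9: x=[0.8037] v=[0.0288]
First v>=0 after going negative at step 9, time=2.2500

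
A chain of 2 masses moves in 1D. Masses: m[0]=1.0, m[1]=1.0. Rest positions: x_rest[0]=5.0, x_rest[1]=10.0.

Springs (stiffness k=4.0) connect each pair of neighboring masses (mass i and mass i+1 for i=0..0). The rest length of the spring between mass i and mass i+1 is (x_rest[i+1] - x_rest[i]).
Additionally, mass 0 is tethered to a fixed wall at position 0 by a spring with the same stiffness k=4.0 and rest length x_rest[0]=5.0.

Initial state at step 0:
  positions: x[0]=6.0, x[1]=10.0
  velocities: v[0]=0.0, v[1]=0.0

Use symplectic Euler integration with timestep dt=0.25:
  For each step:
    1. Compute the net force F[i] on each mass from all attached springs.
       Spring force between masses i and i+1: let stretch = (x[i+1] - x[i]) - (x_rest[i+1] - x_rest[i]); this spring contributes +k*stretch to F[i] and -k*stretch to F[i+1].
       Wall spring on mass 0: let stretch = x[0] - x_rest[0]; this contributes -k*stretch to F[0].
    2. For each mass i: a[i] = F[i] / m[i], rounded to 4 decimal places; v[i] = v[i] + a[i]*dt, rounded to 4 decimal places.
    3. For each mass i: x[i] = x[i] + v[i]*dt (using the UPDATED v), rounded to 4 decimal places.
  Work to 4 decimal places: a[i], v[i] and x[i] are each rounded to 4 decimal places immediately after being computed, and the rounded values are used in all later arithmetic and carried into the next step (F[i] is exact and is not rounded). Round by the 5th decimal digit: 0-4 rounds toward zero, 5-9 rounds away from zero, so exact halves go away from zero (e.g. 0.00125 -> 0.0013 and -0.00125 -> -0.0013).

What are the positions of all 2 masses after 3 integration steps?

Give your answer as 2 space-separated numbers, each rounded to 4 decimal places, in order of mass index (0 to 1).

Step 0: x=[6.0000 10.0000] v=[0.0000 0.0000]
Step 1: x=[5.5000 10.2500] v=[-2.0000 1.0000]
Step 2: x=[4.8125 10.5625] v=[-2.7500 1.2500]
Step 3: x=[4.3594 10.6875] v=[-1.8125 0.5000]

Answer: 4.3594 10.6875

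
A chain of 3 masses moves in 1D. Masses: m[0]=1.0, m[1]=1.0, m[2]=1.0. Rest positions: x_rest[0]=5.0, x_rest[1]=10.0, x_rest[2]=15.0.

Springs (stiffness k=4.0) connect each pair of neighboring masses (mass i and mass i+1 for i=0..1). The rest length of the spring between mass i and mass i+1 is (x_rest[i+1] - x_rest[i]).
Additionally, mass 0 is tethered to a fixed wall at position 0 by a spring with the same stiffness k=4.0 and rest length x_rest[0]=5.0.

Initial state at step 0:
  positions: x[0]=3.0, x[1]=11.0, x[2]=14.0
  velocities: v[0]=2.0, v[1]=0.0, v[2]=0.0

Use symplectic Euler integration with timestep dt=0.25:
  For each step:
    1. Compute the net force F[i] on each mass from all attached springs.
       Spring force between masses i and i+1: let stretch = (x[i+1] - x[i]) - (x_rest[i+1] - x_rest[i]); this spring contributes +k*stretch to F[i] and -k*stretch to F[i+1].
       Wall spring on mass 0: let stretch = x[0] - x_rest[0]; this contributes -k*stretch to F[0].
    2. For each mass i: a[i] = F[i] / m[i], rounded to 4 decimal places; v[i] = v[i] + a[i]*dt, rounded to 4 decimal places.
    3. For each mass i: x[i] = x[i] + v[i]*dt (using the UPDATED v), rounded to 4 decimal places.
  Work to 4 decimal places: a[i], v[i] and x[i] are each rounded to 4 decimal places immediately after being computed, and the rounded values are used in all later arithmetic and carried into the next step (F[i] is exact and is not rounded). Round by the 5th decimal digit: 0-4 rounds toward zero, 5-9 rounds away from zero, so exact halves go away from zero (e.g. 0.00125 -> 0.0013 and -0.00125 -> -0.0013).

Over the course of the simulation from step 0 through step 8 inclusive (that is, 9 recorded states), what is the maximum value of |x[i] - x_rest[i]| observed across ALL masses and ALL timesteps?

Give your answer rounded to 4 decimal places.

Step 0: x=[3.0000 11.0000 14.0000] v=[2.0000 0.0000 0.0000]
Step 1: x=[4.7500 9.7500 14.5000] v=[7.0000 -5.0000 2.0000]
Step 2: x=[6.5625 8.4375 15.0625] v=[7.2500 -5.2500 2.2500]
Step 3: x=[7.2031 8.3125 15.2188] v=[2.5625 -0.5000 0.6250]
Step 4: x=[6.3203 9.6367 14.8985] v=[-3.5312 5.2969 -1.2813]
Step 5: x=[4.6865 11.4473 14.5127] v=[-6.5351 7.2423 -1.5431]
Step 6: x=[3.5713 12.3340 14.6106] v=[-4.4608 3.5469 0.3915]
Step 7: x=[3.7540 11.5992 15.3893] v=[0.7306 -2.9392 3.1149]
Step 8: x=[4.9595 9.8506 16.4705] v=[4.8218 -6.9943 4.3248]
Max displacement = 2.3340

Answer: 2.3340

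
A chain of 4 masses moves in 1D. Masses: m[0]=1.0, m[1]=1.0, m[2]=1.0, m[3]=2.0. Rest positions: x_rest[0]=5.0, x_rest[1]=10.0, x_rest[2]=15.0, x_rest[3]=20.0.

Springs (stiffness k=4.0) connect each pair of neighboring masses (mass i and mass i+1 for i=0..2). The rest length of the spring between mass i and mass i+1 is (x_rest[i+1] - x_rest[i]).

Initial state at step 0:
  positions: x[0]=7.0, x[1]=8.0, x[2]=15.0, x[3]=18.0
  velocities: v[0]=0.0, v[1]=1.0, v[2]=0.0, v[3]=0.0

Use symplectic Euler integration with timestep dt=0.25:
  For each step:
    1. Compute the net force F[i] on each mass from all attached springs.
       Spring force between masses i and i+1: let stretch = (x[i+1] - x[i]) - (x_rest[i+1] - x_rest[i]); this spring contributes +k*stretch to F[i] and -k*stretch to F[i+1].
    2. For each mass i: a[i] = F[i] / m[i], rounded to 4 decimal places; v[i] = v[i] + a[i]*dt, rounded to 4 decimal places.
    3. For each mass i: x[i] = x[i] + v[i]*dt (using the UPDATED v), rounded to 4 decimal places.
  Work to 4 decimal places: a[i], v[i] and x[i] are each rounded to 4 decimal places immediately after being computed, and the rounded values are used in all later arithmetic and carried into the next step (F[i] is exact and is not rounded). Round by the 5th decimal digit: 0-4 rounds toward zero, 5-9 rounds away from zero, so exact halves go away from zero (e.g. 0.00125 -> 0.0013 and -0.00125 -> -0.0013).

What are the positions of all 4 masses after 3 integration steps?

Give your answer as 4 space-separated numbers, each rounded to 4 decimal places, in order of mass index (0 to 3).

Step 0: x=[7.0000 8.0000 15.0000 18.0000] v=[0.0000 1.0000 0.0000 0.0000]
Step 1: x=[6.0000 9.7500 14.0000 18.2500] v=[-4.0000 7.0000 -4.0000 1.0000]
Step 2: x=[4.6875 11.6250 13.0000 18.5938] v=[-5.2500 7.5000 -4.0000 1.3750]
Step 3: x=[3.8594 12.1094 13.0547 18.8633] v=[-3.3125 1.9375 0.2188 1.0781]

Answer: 3.8594 12.1094 13.0547 18.8633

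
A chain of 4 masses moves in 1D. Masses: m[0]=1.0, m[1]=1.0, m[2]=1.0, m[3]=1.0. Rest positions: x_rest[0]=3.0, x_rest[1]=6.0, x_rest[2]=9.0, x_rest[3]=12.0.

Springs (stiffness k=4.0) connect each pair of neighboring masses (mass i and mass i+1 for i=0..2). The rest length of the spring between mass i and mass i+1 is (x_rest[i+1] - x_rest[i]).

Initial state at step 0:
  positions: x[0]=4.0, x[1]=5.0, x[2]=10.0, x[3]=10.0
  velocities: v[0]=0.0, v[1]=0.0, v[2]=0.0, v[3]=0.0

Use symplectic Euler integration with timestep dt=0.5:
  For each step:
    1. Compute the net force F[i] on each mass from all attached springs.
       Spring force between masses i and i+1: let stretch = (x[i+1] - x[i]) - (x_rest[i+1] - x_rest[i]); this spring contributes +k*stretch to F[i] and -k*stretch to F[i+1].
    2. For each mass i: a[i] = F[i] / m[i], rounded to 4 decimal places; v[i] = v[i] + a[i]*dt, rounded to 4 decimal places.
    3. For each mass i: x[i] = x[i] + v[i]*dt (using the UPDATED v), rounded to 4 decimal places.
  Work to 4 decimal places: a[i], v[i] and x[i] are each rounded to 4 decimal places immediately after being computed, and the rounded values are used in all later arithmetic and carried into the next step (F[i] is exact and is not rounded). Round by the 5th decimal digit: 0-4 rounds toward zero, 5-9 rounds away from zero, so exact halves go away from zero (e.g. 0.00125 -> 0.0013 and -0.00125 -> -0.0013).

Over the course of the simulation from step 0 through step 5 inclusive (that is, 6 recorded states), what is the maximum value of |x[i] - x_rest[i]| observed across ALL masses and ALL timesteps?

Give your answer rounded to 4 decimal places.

Answer: 4.0000

Derivation:
Step 0: x=[4.0000 5.0000 10.0000 10.0000] v=[0.0000 0.0000 0.0000 0.0000]
Step 1: x=[2.0000 9.0000 5.0000 13.0000] v=[-4.0000 8.0000 -10.0000 6.0000]
Step 2: x=[4.0000 2.0000 12.0000 11.0000] v=[4.0000 -14.0000 14.0000 -4.0000]
Step 3: x=[1.0000 7.0000 8.0000 13.0000] v=[-6.0000 10.0000 -8.0000 4.0000]
Step 4: x=[1.0000 7.0000 8.0000 13.0000] v=[0.0000 0.0000 0.0000 0.0000]
Step 5: x=[4.0000 2.0000 12.0000 11.0000] v=[6.0000 -10.0000 8.0000 -4.0000]
Max displacement = 4.0000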